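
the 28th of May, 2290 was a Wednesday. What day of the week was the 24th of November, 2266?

Saturday

Count forward from the earlier date (November 24, 2266) to the later (May 28, 2290):
Day-of-year of November 24, 2266: 328.
Day-of-year of May 28, 2290: 148.
2266 has 365 days, so 365 − 328 = 37 days remain in 2266.
Full years 2267–2289: 17 common + 6 leap = 17×365 + 6×366 = 8401 days.
Total: 37 + 8401 + 148 = 8586 days.
8586 mod 7 = 4, so 4 days before Wednesday is Saturday.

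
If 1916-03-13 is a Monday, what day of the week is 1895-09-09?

Monday

Count forward from the earlier date (September 9, 1895) to the later (March 13, 1916):
Day-of-year of September 9, 1895: 252.
Day-of-year of March 13, 1916: 73.
1895 has 365 days, so 365 − 252 = 113 days remain in 1895.
Full years 1896–1915: 16 common + 4 leap = 16×365 + 4×366 = 7304 days.
Total: 113 + 7304 + 73 = 7490 days.
7490 is a multiple of 7, so 1895-09-09 falls on the same weekday: Monday.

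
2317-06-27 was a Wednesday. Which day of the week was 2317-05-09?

Count forward from the earlier date (May 9, 2317) to the later (June 27, 2317):
May 2317: 31 − 9 = 22 days remain.
June 1–27, 2317: 27 days.
Total: 22 + 27 = 49 days.
49 is a multiple of 7, so 2317-05-09 falls on the same weekday: Wednesday.

Wednesday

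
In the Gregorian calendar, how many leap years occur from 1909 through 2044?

34

Years divisible by 4: 1912, 1916, …, 2044 — 34 in all.
2000 is divisible by 400, so still leap.
No century exceptions apply. Count: 34.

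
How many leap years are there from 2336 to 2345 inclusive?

3

Years divisible by 4 in [2336, 2345]: 2336, 2340, 2344.
No century exceptions apply. Count: 3.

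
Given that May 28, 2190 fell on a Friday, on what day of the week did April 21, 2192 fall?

Saturday

Day-of-year of May 28, 2190: 148.
Day-of-year of April 21, 2192: 112.
2190 has 365 days, so 365 − 148 = 217 days remain in 2190.
Full years: 2191: 365. Sum = 365.
Total: 217 + 365 + 112 = 694 days.
694 mod 7 = 1, so 1 day after Friday is Saturday.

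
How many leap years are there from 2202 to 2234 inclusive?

8

Years divisible by 4 in [2202, 2234]: 2204, 2208, 2212, 2216, 2220, 2224, 2228, 2232.
No century exceptions apply. Count: 8.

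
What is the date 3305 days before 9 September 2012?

23 August 2003

Count 3305 days before September 9, 2012:
Day-of-year of August 23, 2003: 235.
Day-of-year of September 9, 2012: 253.
2003 has 365 days, so 365 − 235 = 130 days remain in 2003.
Full years 2004–2011: 6 common + 2 leap = 6×365 + 2×366 = 2922 days.
Total: 130 + 2922 + 253 = 3305 days.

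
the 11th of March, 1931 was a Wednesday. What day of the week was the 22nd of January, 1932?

Friday

March 1931: 31 − 11 = 20 days remain.
Then 9 full months totalling 275 days.
January 1–22, 1932: 22 days.
Total: 20 + 275 + 22 = 317 days.
317 mod 7 = 2, so 2 days after Wednesday is Friday.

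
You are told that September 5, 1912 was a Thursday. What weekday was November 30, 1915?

Tuesday

September 5, 1912 → September 5, 1913: 365 days.
September 5, 1913 → September 5, 1914: 365 days.
September 5, 1914 → September 5, 1915: 365 days.
September 1915: 30 − 5 = 25 days remain.
Then October (31): 31 days.
November 1–30, 1915: 30 days.
Residual: 86 days.
Total: 1181 days.
1181 mod 7 = 5, so 5 days after Thursday is Tuesday.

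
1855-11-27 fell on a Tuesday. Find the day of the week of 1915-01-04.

Day-of-year of November 27, 1855: 331.
Day-of-year of January 4, 1915: 4.
1855 has 365 days, so 365 − 331 = 34 days remain in 1855.
Full years 1856–1914: 45 common + 14 leap = 45×365 + 14×366 = 21549 days.
Total: 34 + 21549 + 4 = 21587 days.
21587 mod 7 = 6, so 6 days after Tuesday is Monday.

Monday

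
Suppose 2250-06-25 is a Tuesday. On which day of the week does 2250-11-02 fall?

Saturday

June 2250: 30 − 25 = 5 days remain.
Then July (31), August (31), September (30), October (31): 31 + 31 + 30 + 31 = 123 days.
November 1–2, 2250: 2 days.
Total: 5 + 123 + 2 = 130 days.
130 mod 7 = 4, so 4 days after Tuesday is Saturday.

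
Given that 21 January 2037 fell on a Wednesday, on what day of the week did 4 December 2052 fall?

Day-of-year of January 21, 2037: 21.
Day-of-year of December 4, 2052: 339.
2037 has 365 days, so 365 − 21 = 344 days remain in 2037.
Full years 2038–2051: 11 common + 3 leap = 11×365 + 3×366 = 5113 days.
Total: 344 + 5113 + 339 = 5796 days.
5796 is a multiple of 7, so 4 December 2052 falls on the same weekday: Wednesday.

Wednesday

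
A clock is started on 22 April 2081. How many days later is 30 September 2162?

29745

Day-of-year of April 22, 2081: 112.
Day-of-year of September 30, 2162: 273.
2081 has 365 days, so 365 − 112 = 253 days remain in 2081.
Full years 2082–2161: 61 common + 19 leap = 61×365 + 19×366 = 29219 days.
Total: 253 + 29219 + 273 = 29745 days.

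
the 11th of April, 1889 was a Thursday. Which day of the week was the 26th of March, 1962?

Monday

From April 11, 1889 to April 11, 1961: 72 years, of which 17 contain a Feb 29 — 55×365 + 17×366 = 26297 days.
(1900 is not a leap year (divisible by 100 but not 400).)
April 1961: 30 − 11 = 19 days remain.
Then 10 full months totalling 304 days.
March 1–26, 1962: 26 days.
Residual: 349 days.
Total: 26646 days.
26646 mod 7 = 4, so 4 days after Thursday is Monday.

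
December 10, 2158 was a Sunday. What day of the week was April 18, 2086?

Thursday

Count forward from the earlier date (April 18, 2086) to the later (December 10, 2158):
From April 18, 2086 to April 18, 2158: 72 years, of which 17 contain a Feb 29 — 55×365 + 17×366 = 26297 days.
(2100 is not a leap year (divisible by 100 but not 400).)
April 2158: 30 − 18 = 12 days remain.
Then May (31), June (30), July (31), August (31), September (30), October (31), November (30): 31 + 30 + 31 + 31 + 30 + 31 + 30 = 214 days.
December 1–10, 2158: 10 days.
Residual: 236 days.
Total: 26533 days.
26533 mod 7 = 3, so 3 days before Sunday is Thursday.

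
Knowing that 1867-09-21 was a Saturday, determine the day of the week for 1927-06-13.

Monday

From September 21, 1867 to September 21, 1926: 59 years, of which 14 contain a Feb 29 — 45×365 + 14×366 = 21549 days.
(1900 is not a leap year (divisible by 100 but not 400).)
September 1926: 30 − 21 = 9 days remain.
Then October (31), November (30), December (31), January (31), February 1927 (28), March (31), April (30), May (31): 31 + 30 + 31 + 31 + 28 + 31 + 30 + 31 = 243 days.
June 1–13, 1927: 13 days.
Residual: 265 days.
Total: 21814 days.
21814 mod 7 = 2, so 2 days after Saturday is Monday.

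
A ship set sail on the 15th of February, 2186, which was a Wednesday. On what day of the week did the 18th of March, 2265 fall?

Day-of-year of February 15, 2186: 46.
Day-of-year of March 18, 2265: 77.
2186 has 365 days, so 365 − 46 = 319 days remain in 2186.
Full years 2187–2264: 59 common + 19 leap = 59×365 + 19×366 = 28489 days.
Total: 319 + 28489 + 77 = 28885 days.
28885 mod 7 = 3, so 3 days after Wednesday is Saturday.

Saturday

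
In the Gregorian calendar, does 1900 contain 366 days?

1900 is not a leap year (divisible by 100 but not 400).

No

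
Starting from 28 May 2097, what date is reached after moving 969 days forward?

22 January 2100

Count 969 days after May 28, 2097:
May 28, 2097 → May 28, 2098: 365 days.
May 28, 2098 → May 28, 2099: 365 days.
May 2099: 31 − 28 = 3 days remain.
Then June (30), July (31), August (31), September (30), October (31), November (30), December (31): 30 + 31 + 31 + 30 + 31 + 30 + 31 = 214 days.
January 1–22, 2100: 22 days.
Residual: 239 days.
Total: 969 days.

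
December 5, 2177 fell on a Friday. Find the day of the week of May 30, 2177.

Friday

Count forward from the earlier date (May 30, 2177) to the later (December 5, 2177):
May 2177: 31 − 30 = 1 day remains.
Then June (30), July (31), August (31), September (30), October (31), November (30): 30 + 31 + 31 + 30 + 31 + 30 = 183 days.
December 1–5, 2177: 5 days.
Total: 1 + 183 + 5 = 189 days.
189 is a multiple of 7, so May 30, 2177 falls on the same weekday: Friday.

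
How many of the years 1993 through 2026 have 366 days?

Years divisible by 4 in [1993, 2026]: 1996, 2000, 2004, 2008, 2012, 2016, 2020, 2024.
2000 is divisible by 400, so still leap.
No century exceptions apply. Count: 8.

8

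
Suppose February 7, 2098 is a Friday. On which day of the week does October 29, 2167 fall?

Thursday

Day-of-year of February 7, 2098: 38.
Day-of-year of October 29, 2167: 302.
2098 has 365 days, so 365 − 38 = 327 days remain in 2098.
Full years 2099–2166: 52 common + 16 leap = 52×365 + 16×366 = 24836 days.
Total: 327 + 24836 + 302 = 25465 days.
25465 mod 7 = 6, so 6 days after Friday is Thursday.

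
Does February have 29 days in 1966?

1966 is not a leap year.

No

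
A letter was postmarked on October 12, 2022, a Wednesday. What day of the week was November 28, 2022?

October 2022: 31 − 12 = 19 days remain.
November 1–28, 2022: 28 days.
Total: 19 + 28 = 47 days.
47 mod 7 = 5, so 5 days after Wednesday is Monday.

Monday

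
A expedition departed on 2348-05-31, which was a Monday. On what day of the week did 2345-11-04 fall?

Count forward from the earlier date (November 4, 2345) to the later (May 31, 2348):
November 4, 2345 → November 4, 2346: 365 days.
November 4, 2346 → November 4, 2347: 365 days.
November 2347: 30 − 4 = 26 days remain.
Then December (31), January (31), February 2348 (29), March (31), April (30): 31 + 31 + 29 + 31 + 30 = 152 days.
May 1–31, 2348: 31 days.
Residual: 209 days.
Total: 939 days.
939 mod 7 = 1, so 1 day before Monday is Sunday.

Sunday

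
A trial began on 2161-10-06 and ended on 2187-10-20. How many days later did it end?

From October 6, 2161 to October 6, 2187: 26 years, of which 6 contain a Feb 29 — 20×365 + 6×366 = 9496 days.
Within October 2187: 20 − 6 = 14 days.
Total: 9510 days.

9510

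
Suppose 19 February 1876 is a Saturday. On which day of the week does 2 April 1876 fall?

February 1876: 29 − 19 = 10 days remain (1876 is a leap year, so February has 29 days).
Then March (31): 31 days.
April 1–2, 1876: 2 days.
Total: 10 + 31 + 2 = 43 days.
43 mod 7 = 1, so 1 day after Saturday is Sunday.

Sunday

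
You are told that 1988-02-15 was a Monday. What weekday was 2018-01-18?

Thursday

Day-of-year of February 15, 1988: 46.
Day-of-year of January 18, 2018: 18.
1988 has 366 days, so 366 − 46 = 320 days remain in 1988.
Full years 1989–2017: 22 common + 7 leap = 22×365 + 7×366 = 10592 days.
Total: 320 + 10592 + 18 = 10930 days.
10930 mod 7 = 3, so 3 days after Monday is Thursday.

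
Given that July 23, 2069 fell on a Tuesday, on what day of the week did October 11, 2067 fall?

Tuesday

Count forward from the earlier date (October 11, 2067) to the later (July 23, 2069):
October 2067: 31 − 11 = 20 days remain.
Then 20 full months totalling 608 days.
July 1–23, 2069: 23 days.
Total: 20 + 608 + 23 = 651 days.
651 is a multiple of 7, so October 11, 2067 falls on the same weekday: Tuesday.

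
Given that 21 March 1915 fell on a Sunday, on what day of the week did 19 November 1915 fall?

Friday

March 1915: 31 − 21 = 10 days remain.
Then April (30), May (31), June (30), July (31), August (31), September (30), October (31): 30 + 31 + 30 + 31 + 31 + 30 + 31 = 214 days.
November 1–19, 1915: 19 days.
Total: 10 + 214 + 19 = 243 days.
243 mod 7 = 5, so 5 days after Sunday is Friday.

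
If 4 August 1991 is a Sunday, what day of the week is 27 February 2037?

Day-of-year of August 4, 1991: 216.
Day-of-year of February 27, 2037: 58.
1991 has 365 days, so 365 − 216 = 149 days remain in 1991.
Full years 1992–2036: 33 common + 12 leap = 33×365 + 12×366 = 16437 days.
Total: 149 + 16437 + 58 = 16644 days.
16644 mod 7 = 5, so 5 days after Sunday is Friday.

Friday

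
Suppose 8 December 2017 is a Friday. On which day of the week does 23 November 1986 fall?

Sunday

Count forward from the earlier date (November 23, 1986) to the later (December 8, 2017):
From November 23, 1986 to November 23, 2017: 31 years, of which 8 contain a Feb 29 — 23×365 + 8×366 = 11323 days.
(2000 is a leap year (divisible by 400).)
November 2017: 30 − 23 = 7 days remain.
December 1–8, 2017: 8 days.
Residual: 15 days.
Total: 11338 days.
11338 mod 7 = 5, so 5 days before Friday is Sunday.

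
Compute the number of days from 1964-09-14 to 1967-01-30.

868

Day-of-year of September 14, 1964: 258.
Day-of-year of January 30, 1967: 30.
1964 has 366 days, so 366 − 258 = 108 days remain in 1964.
Full years: 1965: 365; 1966: 365. Sum = 730.
Total: 108 + 730 + 30 = 868 days.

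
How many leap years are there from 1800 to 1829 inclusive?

Years divisible by 4 in [1800, 1829]: 1800, 1804, 1808, 1812, 1816, 1820, 1824, 1828.
Of these, 1800 is divisible by 100 but not 400, so not leap.
Leap years: 8 − 1 = 7.

7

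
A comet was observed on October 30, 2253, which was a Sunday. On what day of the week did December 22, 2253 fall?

Thursday

October 2253: 31 − 30 = 1 day remains.
Then November (30): 30 days.
December 1–22, 2253: 22 days.
Total: 1 + 30 + 22 = 53 days.
53 mod 7 = 4, so 4 days after Sunday is Thursday.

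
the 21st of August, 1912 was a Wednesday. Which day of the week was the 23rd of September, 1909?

Count forward from the earlier date (September 23, 1909) to the later (August 21, 1912):
Day-of-year of September 23, 1909: 266.
Day-of-year of August 21, 1912: 234.
1909 has 365 days, so 365 − 266 = 99 days remain in 1909.
Full years: 1910: 365; 1911: 365. Sum = 730.
Total: 99 + 730 + 234 = 1063 days.
1063 mod 7 = 6, so 6 days before Wednesday is Thursday.

Thursday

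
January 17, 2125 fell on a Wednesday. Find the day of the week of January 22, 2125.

Within January 2125: 22 − 17 = 5 days.
5 mod 7 = 5, so 5 days after Wednesday is Monday.

Monday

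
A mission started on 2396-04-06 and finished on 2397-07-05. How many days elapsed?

April 6, 2396 → April 6, 2397: 365 days.
April 2397: 30 − 6 = 24 days remain.
Then May (31), June (30): 31 + 30 = 61 days.
July 1–5, 2397: 5 days.
Residual: 90 days.
Total: 455 days.

455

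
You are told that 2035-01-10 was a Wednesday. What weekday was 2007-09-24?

Count forward from the earlier date (September 24, 2007) to the later (January 10, 2035):
From September 24, 2007 to September 24, 2034: 27 years, of which 7 contain a Feb 29 — 20×365 + 7×366 = 9862 days.
September 2034: 30 − 24 = 6 days remain.
Then October (31), November (30), December (31): 31 + 30 + 31 = 92 days.
January 1–10, 2035: 10 days.
Residual: 108 days.
Total: 9970 days.
9970 mod 7 = 2, so 2 days before Wednesday is Monday.

Monday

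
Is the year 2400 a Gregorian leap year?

Yes

2400 is a leap year (divisible by 400).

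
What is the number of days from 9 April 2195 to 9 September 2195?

153

April 2195: 30 − 9 = 21 days remain.
Then May (31), June (30), July (31), August (31): 31 + 30 + 31 + 31 = 123 days.
September 1–9, 2195: 9 days.
Total: 21 + 123 + 9 = 153 days.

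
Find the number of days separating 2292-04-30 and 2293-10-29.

April 2292: 30 − 30 = 0 days remain.
Then 17 full months totalling 518 days.
October 1–29, 2293: 29 days.
Total: 0 + 518 + 29 = 547 days.

547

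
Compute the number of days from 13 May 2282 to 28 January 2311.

From May 13, 2282 to May 13, 2310: 28 years, of which 6 contain a Feb 29 — 22×365 + 6×366 = 10226 days.
(2300 is not a leap year (divisible by 100 but not 400).)
May 2310: 31 − 13 = 18 days remain.
Then June (30), July (31), August (31), September (30), October (31), November (30), December (31): 30 + 31 + 31 + 30 + 31 + 30 + 31 = 214 days.
January 1–28, 2311: 28 days.
Residual: 260 days.
Total: 10486 days.

10486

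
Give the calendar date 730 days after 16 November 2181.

16 November 2183

Count 730 days after November 16, 2181:
November 2181: 30 − 16 = 14 days remain.
Then 23 full months totalling 700 days.
November 1–16, 2183: 16 days.
Total: 14 + 700 + 16 = 730 days.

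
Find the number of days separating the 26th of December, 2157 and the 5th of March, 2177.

7009

Day-of-year of December 26, 2157: 360.
Day-of-year of March 5, 2177: 64.
2157 has 365 days, so 365 − 360 = 5 days remain in 2157.
Full years 2158–2176: 14 common + 5 leap = 14×365 + 5×366 = 6940 days.
Total: 5 + 6940 + 64 = 7009 days.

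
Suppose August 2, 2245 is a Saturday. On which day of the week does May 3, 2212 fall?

Count forward from the earlier date (May 3, 2212) to the later (August 2, 2245):
From May 3, 2212 to May 3, 2245: 33 years, of which 8 contain a Feb 29 — 25×365 + 8×366 = 12053 days.
May 2245: 31 − 3 = 28 days remain.
Then June (30), July (31): 30 + 31 = 61 days.
August 1–2, 2245: 2 days.
Residual: 91 days.
Total: 12144 days.
12144 mod 7 = 6, so 6 days before Saturday is Sunday.

Sunday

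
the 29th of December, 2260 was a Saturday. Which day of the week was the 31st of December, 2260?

Monday

Within December 2260: 31 − 29 = 2 days.
2 mod 7 = 2, so 2 days after Saturday is Monday.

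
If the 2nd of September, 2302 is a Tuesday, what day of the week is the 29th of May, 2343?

Saturday

Day-of-year of September 2, 2302: 245.
Day-of-year of May 29, 2343: 149.
2302 has 365 days, so 365 − 245 = 120 days remain in 2302.
Full years 2303–2342: 30 common + 10 leap = 30×365 + 10×366 = 14610 days.
Total: 120 + 14610 + 149 = 14879 days.
14879 mod 7 = 4, so 4 days after Tuesday is Saturday.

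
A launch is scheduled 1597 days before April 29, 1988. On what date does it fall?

December 15, 1983

Count 1597 days before April 29, 1988:
Day-of-year of December 15, 1983: 349.
Day-of-year of April 29, 1988: 120.
1983 has 365 days, so 365 − 349 = 16 days remain in 1983.
Full years: 1984: 366; 1985: 365; 1986: 365; 1987: 365. Sum = 1461.
Total: 16 + 1461 + 120 = 1597 days.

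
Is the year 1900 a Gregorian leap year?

No

1900 is not a leap year (divisible by 100 but not 400).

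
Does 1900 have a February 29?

No

1900 is not a leap year (divisible by 100 but not 400).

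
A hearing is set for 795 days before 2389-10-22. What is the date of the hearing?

2387-08-19

Count 795 days before October 22, 2389:
August 2387: 31 − 19 = 12 days remain.
Then 25 full months totalling 761 days.
October 1–22, 2389: 22 days.
Total: 12 + 761 + 22 = 795 days.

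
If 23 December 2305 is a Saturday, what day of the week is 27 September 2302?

Count forward from the earlier date (September 27, 2302) to the later (December 23, 2305):
Day-of-year of September 27, 2302: 270.
Day-of-year of December 23, 2305: 357.
2302 has 365 days, so 365 − 270 = 95 days remain in 2302.
Full years: 2303: 365; 2304: 366. Sum = 731.
Total: 95 + 731 + 357 = 1183 days.
1183 is a multiple of 7, so 27 September 2302 falls on the same weekday: Saturday.

Saturday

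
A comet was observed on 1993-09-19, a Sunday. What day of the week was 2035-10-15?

Monday

Day-of-year of September 19, 1993: 262.
Day-of-year of October 15, 2035: 288.
1993 has 365 days, so 365 − 262 = 103 days remain in 1993.
Full years 1994–2034: 31 common + 10 leap = 31×365 + 10×366 = 14975 days.
Total: 103 + 14975 + 288 = 15366 days.
15366 mod 7 = 1, so 1 day after Sunday is Monday.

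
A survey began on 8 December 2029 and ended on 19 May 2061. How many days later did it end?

Day-of-year of December 8, 2029: 342.
Day-of-year of May 19, 2061: 139.
2029 has 365 days, so 365 − 342 = 23 days remain in 2029.
Full years 2030–2060: 23 common + 8 leap = 23×365 + 8×366 = 11323 days.
Total: 23 + 11323 + 139 = 11485 days.

11485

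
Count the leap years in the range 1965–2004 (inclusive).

Years divisible by 4 in [1965, 2004]: 1968, 1972, 1976, 1980, 1984, 1988, 1992, 1996, 2000, 2004.
2000 is divisible by 400, so still leap.
No century exceptions apply. Count: 10.

10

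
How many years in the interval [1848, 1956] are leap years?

27

Years divisible by 4: 1848, 1852, …, 1956 — 28 in all.
Of these, 1900 is divisible by 100 but not 400, so not leap.
Leap years: 28 − 1 = 27.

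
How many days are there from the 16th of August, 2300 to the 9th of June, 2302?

662

Day-of-year of August 16, 2300: 228.
Day-of-year of June 9, 2302: 160.
2300 has 365 days, so 365 − 228 = 137 days remain in 2300.
Full years: 2301: 365. Sum = 365.
Total: 137 + 365 + 160 = 662 days.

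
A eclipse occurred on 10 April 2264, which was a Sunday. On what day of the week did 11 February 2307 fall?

Monday

Day-of-year of April 10, 2264: 101.
Day-of-year of February 11, 2307: 42.
2264 has 366 days, so 366 − 101 = 265 days remain in 2264.
Full years 2265–2306: 33 common + 9 leap = 33×365 + 9×366 = 15339 days.
Total: 265 + 15339 + 42 = 15646 days.
15646 mod 7 = 1, so 1 day after Sunday is Monday.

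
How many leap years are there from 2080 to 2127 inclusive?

Years divisible by 4 in [2080, 2127]: 2080, 2084, 2088, 2092, 2096, 2100, 2104, 2108, 2112, 2116, 2120, 2124.
Of these, 2100 is divisible by 100 but not 400, so not leap.
Leap years: 12 − 1 = 11.

11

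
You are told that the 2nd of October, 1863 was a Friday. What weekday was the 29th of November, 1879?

Saturday

From October 2, 1863 to October 2, 1879: 16 years, of which 4 contain a Feb 29 — 12×365 + 4×366 = 5844 days.
October 1879: 31 − 2 = 29 days remain.
November 1–29, 1879: 29 days.
Residual: 58 days.
Total: 5902 days.
5902 mod 7 = 1, so 1 day after Friday is Saturday.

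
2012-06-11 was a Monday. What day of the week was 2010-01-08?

Friday

Count forward from the earlier date (January 8, 2010) to the later (June 11, 2012):
January 8, 2010 → January 8, 2011: 365 days.
January 8, 2011 → January 8, 2012: 365 days.
January 2012: 31 − 8 = 23 days remain.
Then February 2012 (29), March (31), April (30), May (31): 29 + 31 + 30 + 31 = 121 days.
June 1–11, 2012: 11 days.
Residual: 155 days.
Total: 885 days.
885 mod 7 = 3, so 3 days before Monday is Friday.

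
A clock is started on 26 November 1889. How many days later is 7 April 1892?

Day-of-year of November 26, 1889: 330.
Day-of-year of April 7, 1892: 98.
1889 has 365 days, so 365 − 330 = 35 days remain in 1889.
Full years: 1890: 365; 1891: 365. Sum = 730.
Total: 35 + 730 + 98 = 863 days.

863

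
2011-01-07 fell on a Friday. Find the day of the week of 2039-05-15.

Sunday

From January 7, 2011 to January 7, 2039: 28 years, of which 7 contain a Feb 29 — 21×365 + 7×366 = 10227 days.
January 2039: 31 − 7 = 24 days remain.
Then February 2039 (28), March (31), April (30): 28 + 31 + 30 = 89 days.
May 1–15, 2039: 15 days.
Residual: 128 days.
Total: 10355 days.
10355 mod 7 = 2, so 2 days after Friday is Sunday.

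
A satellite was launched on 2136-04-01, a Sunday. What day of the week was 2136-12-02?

Sunday

April 2136: 30 − 1 = 29 days remain.
Then May (31), June (30), July (31), August (31), September (30), October (31), November (30): 31 + 30 + 31 + 31 + 30 + 31 + 30 = 214 days.
December 1–2, 2136: 2 days.
Total: 29 + 214 + 2 = 245 days.
245 is a multiple of 7, so 2136-12-02 falls on the same weekday: Sunday.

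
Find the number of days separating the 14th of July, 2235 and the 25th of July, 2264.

Day-of-year of July 14, 2235: 195.
Day-of-year of July 25, 2264: 207.
2235 has 365 days, so 365 − 195 = 170 days remain in 2235.
Full years 2236–2263: 21 common + 7 leap = 21×365 + 7×366 = 10227 days.
Total: 170 + 10227 + 207 = 10604 days.

10604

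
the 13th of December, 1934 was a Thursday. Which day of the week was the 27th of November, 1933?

Monday

Count forward from the earlier date (November 27, 1933) to the later (December 13, 1934):
November 27, 1933 → November 27, 1934: 365 days.
November 1934: 30 − 27 = 3 days remain.
December 1–13, 1934: 13 days.
Residual: 16 days.
Total: 381 days.
381 mod 7 = 3, so 3 days before Thursday is Monday.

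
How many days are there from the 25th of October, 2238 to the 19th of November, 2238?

October 2238: 31 − 25 = 6 days remain.
November 1–19, 2238: 19 days.
Total: 6 + 19 = 25 days.

25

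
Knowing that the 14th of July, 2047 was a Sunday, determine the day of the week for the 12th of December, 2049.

Sunday

July 2047: 31 − 14 = 17 days remain.
Then 28 full months totalling 853 days.
December 1–12, 2049: 12 days.
Total: 17 + 853 + 12 = 882 days.
882 is a multiple of 7, so the 12th of December, 2049 falls on the same weekday: Sunday.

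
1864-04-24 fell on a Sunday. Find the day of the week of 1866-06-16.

Saturday

April 1864: 30 − 24 = 6 days remain.
Then 25 full months totalling 761 days.
June 1–16, 1866: 16 days.
Total: 6 + 761 + 16 = 783 days.
783 mod 7 = 6, so 6 days after Sunday is Saturday.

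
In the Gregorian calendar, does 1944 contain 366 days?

Yes

1944 is a leap year.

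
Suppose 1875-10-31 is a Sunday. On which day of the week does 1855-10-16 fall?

Tuesday

Count forward from the earlier date (October 16, 1855) to the later (October 31, 1875):
Day-of-year of October 16, 1855: 289.
Day-of-year of October 31, 1875: 304.
1855 has 365 days, so 365 − 289 = 76 days remain in 1855.
Full years 1856–1874: 14 common + 5 leap = 14×365 + 5×366 = 6940 days.
Total: 76 + 6940 + 304 = 7320 days.
7320 mod 7 = 5, so 5 days before Sunday is Tuesday.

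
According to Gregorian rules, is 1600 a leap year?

1600 is a leap year (divisible by 400).

Yes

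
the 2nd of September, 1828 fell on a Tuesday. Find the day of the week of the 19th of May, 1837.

From September 2, 1828 to September 2, 1836: 8 years, of which 2 contain a Feb 29 — 6×365 + 2×366 = 2922 days.
September 1836: 30 − 2 = 28 days remain.
Then October (31), November (30), December (31), January (31), February 1837 (28), March (31), April (30): 31 + 30 + 31 + 31 + 28 + 31 + 30 = 212 days.
May 1–19, 1837: 19 days.
Residual: 259 days.
Total: 3181 days.
3181 mod 7 = 3, so 3 days after Tuesday is Friday.

Friday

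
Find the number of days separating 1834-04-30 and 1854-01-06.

Day-of-year of April 30, 1834: 120.
Day-of-year of January 6, 1854: 6.
1834 has 365 days, so 365 − 120 = 245 days remain in 1834.
Full years 1835–1853: 14 common + 5 leap = 14×365 + 5×366 = 6940 days.
Total: 245 + 6940 + 6 = 7191 days.

7191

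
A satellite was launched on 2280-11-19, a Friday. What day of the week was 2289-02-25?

Monday

Day-of-year of November 19, 2280: 324.
Day-of-year of February 25, 2289: 56.
2280 has 366 days, so 366 − 324 = 42 days remain in 2280.
Full years 2281–2288: 6 common + 2 leap = 6×365 + 2×366 = 2922 days.
Total: 42 + 2922 + 56 = 3020 days.
3020 mod 7 = 3, so 3 days after Friday is Monday.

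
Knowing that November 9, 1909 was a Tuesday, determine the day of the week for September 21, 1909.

Tuesday

Count forward from the earlier date (September 21, 1909) to the later (November 9, 1909):
September 1909: 30 − 21 = 9 days remain.
Then October (31): 31 days.
November 1–9, 1909: 9 days.
Total: 9 + 31 + 9 = 49 days.
49 is a multiple of 7, so September 21, 1909 falls on the same weekday: Tuesday.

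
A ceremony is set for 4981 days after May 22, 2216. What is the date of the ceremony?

January 10, 2230

Count 4981 days after May 22, 2216:
Day-of-year of May 22, 2216: 143.
Day-of-year of January 10, 2230: 10.
2216 has 366 days, so 366 − 143 = 223 days remain in 2216.
Full years 2217–2229: 10 common + 3 leap = 10×365 + 3×366 = 4748 days.
Total: 223 + 4748 + 10 = 4981 days.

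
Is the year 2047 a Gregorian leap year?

2047 is not a leap year.

No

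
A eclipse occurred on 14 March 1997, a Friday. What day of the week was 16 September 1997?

March 1997: 31 − 14 = 17 days remain.
Then April (30), May (31), June (30), July (31), August (31): 30 + 31 + 30 + 31 + 31 = 153 days.
September 1–16, 1997: 16 days.
Total: 17 + 153 + 16 = 186 days.
186 mod 7 = 4, so 4 days after Friday is Tuesday.

Tuesday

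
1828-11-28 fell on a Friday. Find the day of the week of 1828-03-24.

Count forward from the earlier date (March 24, 1828) to the later (November 28, 1828):
March 1828: 31 − 24 = 7 days remain.
Then April (30), May (31), June (30), July (31), August (31), September (30), October (31): 30 + 31 + 30 + 31 + 31 + 30 + 31 = 214 days.
November 1–28, 1828: 28 days.
Total: 7 + 214 + 28 = 249 days.
249 mod 7 = 4, so 4 days before Friday is Monday.

Monday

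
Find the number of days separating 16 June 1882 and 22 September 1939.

20916

Day-of-year of June 16, 1882: 167.
Day-of-year of September 22, 1939: 265.
1882 has 365 days, so 365 − 167 = 198 days remain in 1882.
Full years 1883–1938: 43 common + 13 leap = 43×365 + 13×366 = 20453 days.
Total: 198 + 20453 + 265 = 20916 days.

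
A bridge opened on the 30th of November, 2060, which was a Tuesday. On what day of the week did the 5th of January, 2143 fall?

Day-of-year of November 30, 2060: 335.
Day-of-year of January 5, 2143: 5.
2060 has 366 days, so 366 − 335 = 31 days remain in 2060.
Full years 2061–2142: 63 common + 19 leap = 63×365 + 19×366 = 29949 days.
Total: 31 + 29949 + 5 = 29985 days.
29985 mod 7 = 4, so 4 days after Tuesday is Saturday.

Saturday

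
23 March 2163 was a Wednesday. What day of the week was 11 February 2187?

From March 23, 2163 to March 23, 2186: 23 years, of which 6 contain a Feb 29 — 17×365 + 6×366 = 8401 days.
March 2186: 31 − 23 = 8 days remain.
Then 10 full months totalling 306 days.
February 1–11, 2187: 11 days (2187 is not a leap year).
Residual: 325 days.
Total: 8726 days.
8726 mod 7 = 4, so 4 days after Wednesday is Sunday.

Sunday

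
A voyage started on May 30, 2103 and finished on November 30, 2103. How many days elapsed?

May 2103: 31 − 30 = 1 day remains.
Then June (30), July (31), August (31), September (30), October (31): 30 + 31 + 31 + 30 + 31 = 153 days.
November 1–30, 2103: 30 days.
Total: 1 + 153 + 30 = 184 days.

184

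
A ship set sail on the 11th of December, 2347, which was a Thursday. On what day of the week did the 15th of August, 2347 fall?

Friday

Count forward from the earlier date (August 15, 2347) to the later (December 11, 2347):
August 2347: 31 − 15 = 16 days remain.
Then September (30), October (31), November (30): 30 + 31 + 30 = 91 days.
December 1–11, 2347: 11 days.
Total: 16 + 91 + 11 = 118 days.
118 mod 7 = 6, so 6 days before Thursday is Friday.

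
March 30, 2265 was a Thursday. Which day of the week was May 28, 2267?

Tuesday

March 2265: 31 − 30 = 1 day remains.
Then 25 full months totalling 760 days.
May 1–28, 2267: 28 days.
Total: 1 + 760 + 28 = 789 days.
789 mod 7 = 5, so 5 days after Thursday is Tuesday.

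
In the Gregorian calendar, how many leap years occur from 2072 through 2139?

Years divisible by 4: 2072, 2076, …, 2136 — 17 in all.
Of these, 2100 is divisible by 100 but not 400, so not leap.
Leap years: 17 − 1 = 16.

16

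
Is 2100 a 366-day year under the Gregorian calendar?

No

2100 is not a leap year (divisible by 100 but not 400).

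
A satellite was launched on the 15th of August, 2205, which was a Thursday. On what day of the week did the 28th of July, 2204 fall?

Count forward from the earlier date (July 28, 2204) to the later (August 15, 2205):
July 2204: 31 − 28 = 3 days remain.
Then 12 full months totalling 365 days.
August 1–15, 2205: 15 days.
Total: 3 + 365 + 15 = 383 days.
383 mod 7 = 5, so 5 days before Thursday is Saturday.

Saturday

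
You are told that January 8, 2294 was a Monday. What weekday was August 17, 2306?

Day-of-year of January 8, 2294: 8.
Day-of-year of August 17, 2306: 229.
2294 has 365 days, so 365 − 8 = 357 days remain in 2294.
Full years 2295–2305: 9 common + 2 leap = 9×365 + 2×366 = 4017 days.
Total: 357 + 4017 + 229 = 4603 days.
4603 mod 7 = 4, so 4 days after Monday is Friday.

Friday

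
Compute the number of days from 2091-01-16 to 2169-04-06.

28569

Day-of-year of January 16, 2091: 16.
Day-of-year of April 6, 2169: 96.
2091 has 365 days, so 365 − 16 = 349 days remain in 2091.
Full years 2092–2168: 58 common + 19 leap = 58×365 + 19×366 = 28124 days.
Total: 349 + 28124 + 96 = 28569 days.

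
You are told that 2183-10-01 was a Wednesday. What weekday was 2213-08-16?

From October 1, 2183 to October 1, 2212: 29 years, of which 7 contain a Feb 29 — 22×365 + 7×366 = 10592 days.
(2200 is not a leap year (divisible by 100 but not 400).)
October 2212: 31 − 1 = 30 days remain.
Then 9 full months totalling 273 days.
August 1–16, 2213: 16 days.
Residual: 319 days.
Total: 10911 days.
10911 mod 7 = 5, so 5 days after Wednesday is Monday.

Monday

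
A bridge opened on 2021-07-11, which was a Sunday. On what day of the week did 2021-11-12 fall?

July 2021: 31 − 11 = 20 days remain.
Then August (31), September (30), October (31): 31 + 30 + 31 = 92 days.
November 1–12, 2021: 12 days.
Total: 20 + 92 + 12 = 124 days.
124 mod 7 = 5, so 5 days after Sunday is Friday.

Friday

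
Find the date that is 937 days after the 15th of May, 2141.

the 8th of December, 2143

Count 937 days after May 15, 2141:
Day-of-year of May 15, 2141: 135.
Day-of-year of December 8, 2143: 342.
2141 has 365 days, so 365 − 135 = 230 days remain in 2141.
Full years: 2142: 365. Sum = 365.
Total: 230 + 365 + 342 = 937 days.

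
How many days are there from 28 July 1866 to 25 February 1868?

July 1866: 31 − 28 = 3 days remain.
Then 18 full months totalling 549 days.
February 1–25, 1868: 25 days (1868 is a leap year).
Total: 3 + 549 + 25 = 577 days.

577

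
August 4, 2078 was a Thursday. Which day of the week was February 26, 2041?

Tuesday

Count forward from the earlier date (February 26, 2041) to the later (August 4, 2078):
Day-of-year of February 26, 2041: 57.
Day-of-year of August 4, 2078: 216.
2041 has 365 days, so 365 − 57 = 308 days remain in 2041.
Full years 2042–2077: 27 common + 9 leap = 27×365 + 9×366 = 13149 days.
Total: 308 + 13149 + 216 = 13673 days.
13673 mod 7 = 2, so 2 days before Thursday is Tuesday.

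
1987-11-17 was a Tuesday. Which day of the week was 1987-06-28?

Count forward from the earlier date (June 28, 1987) to the later (November 17, 1987):
June 1987: 30 − 28 = 2 days remain.
Then July (31), August (31), September (30), October (31): 31 + 31 + 30 + 31 = 123 days.
November 1–17, 1987: 17 days.
Total: 2 + 123 + 17 = 142 days.
142 mod 7 = 2, so 2 days before Tuesday is Sunday.

Sunday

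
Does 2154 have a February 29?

No

2154 is not a leap year.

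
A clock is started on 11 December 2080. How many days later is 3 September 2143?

22910

Day-of-year of December 11, 2080: 346.
Day-of-year of September 3, 2143: 246.
2080 has 366 days, so 366 − 346 = 20 days remain in 2080.
Full years 2081–2142: 48 common + 14 leap = 48×365 + 14×366 = 22644 days.
Total: 20 + 22644 + 246 = 22910 days.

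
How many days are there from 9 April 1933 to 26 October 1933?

200

April 1933: 30 − 9 = 21 days remain.
Then May (31), June (30), July (31), August (31), September (30): 31 + 30 + 31 + 31 + 30 = 153 days.
October 1–26, 1933: 26 days.
Total: 21 + 153 + 26 = 200 days.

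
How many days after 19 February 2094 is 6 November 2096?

February 19, 2094 → February 19, 2095: 365 days.
February 19, 2095 → February 19, 2096: 365 days.
February 2096: 29 − 19 = 10 days remain (2096 is a leap year, so February has 29 days).
Then March (31), April (30), May (31), June (30), July (31), August (31), September (30), October (31): 31 + 30 + 31 + 30 + 31 + 31 + 30 + 31 = 245 days.
November 1–6, 2096: 6 days.
Residual: 261 days.
Total: 991 days.

991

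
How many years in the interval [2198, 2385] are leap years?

Years divisible by 4: 2200, 2204, …, 2384 — 47 in all.
Of these, 2200, 2300 are divisible by 100 but not 400, so not leap.
Leap years: 47 − 2 = 45.

45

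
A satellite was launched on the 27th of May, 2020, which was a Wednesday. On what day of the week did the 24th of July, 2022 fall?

Sunday

Day-of-year of May 27, 2020: 148.
Day-of-year of July 24, 2022: 205.
2020 has 366 days, so 366 − 148 = 218 days remain in 2020.
Full years: 2021: 365. Sum = 365.
Total: 218 + 365 + 205 = 788 days.
788 mod 7 = 4, so 4 days after Wednesday is Sunday.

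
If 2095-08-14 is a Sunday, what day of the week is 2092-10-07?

Count forward from the earlier date (October 7, 2092) to the later (August 14, 2095):
Day-of-year of October 7, 2092: 281.
Day-of-year of August 14, 2095: 226.
2092 has 366 days, so 366 − 281 = 85 days remain in 2092.
Full years: 2093: 365; 2094: 365. Sum = 730.
Total: 85 + 730 + 226 = 1041 days.
1041 mod 7 = 5, so 5 days before Sunday is Tuesday.

Tuesday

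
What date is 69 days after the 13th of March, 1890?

the 21st of May, 1890

Count 69 days after March 13, 1890:
March 1890: 31 − 13 = 18 days remain.
Then April (30): 30 days.
May 1–21, 1890: 21 days.
Total: 18 + 30 + 21 = 69 days.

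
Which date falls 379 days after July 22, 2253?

August 5, 2254

Count 379 days after July 22, 2253:
July 2253: 31 − 22 = 9 days remain.
Then 12 full months totalling 365 days.
August 1–5, 2254: 5 days.
Total: 9 + 365 + 5 = 379 days.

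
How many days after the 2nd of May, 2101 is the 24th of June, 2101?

53

May 2101: 31 − 2 = 29 days remain.
June 1–24, 2101: 24 days.
Total: 29 + 24 = 53 days.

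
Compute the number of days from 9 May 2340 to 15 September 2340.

129

May 2340: 31 − 9 = 22 days remain.
Then June (30), July (31), August (31): 30 + 31 + 31 = 92 days.
September 1–15, 2340: 15 days.
Total: 22 + 92 + 15 = 129 days.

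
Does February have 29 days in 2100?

No

2100 is not a leap year (divisible by 100 but not 400).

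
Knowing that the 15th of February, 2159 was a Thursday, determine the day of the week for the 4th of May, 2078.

Count forward from the earlier date (May 4, 2078) to the later (February 15, 2159):
Day-of-year of May 4, 2078: 124.
Day-of-year of February 15, 2159: 46.
2078 has 365 days, so 365 − 124 = 241 days remain in 2078.
Full years 2079–2158: 61 common + 19 leap = 61×365 + 19×366 = 29219 days.
Total: 241 + 29219 + 46 = 29506 days.
29506 mod 7 = 1, so 1 day before Thursday is Wednesday.

Wednesday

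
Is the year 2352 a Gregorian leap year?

Yes

2352 is a leap year.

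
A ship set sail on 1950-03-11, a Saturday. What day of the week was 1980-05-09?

Friday

Day-of-year of March 11, 1950: 70.
Day-of-year of May 9, 1980: 130.
1950 has 365 days, so 365 − 70 = 295 days remain in 1950.
Full years 1951–1979: 22 common + 7 leap = 22×365 + 7×366 = 10592 days.
Total: 295 + 10592 + 130 = 11017 days.
11017 mod 7 = 6, so 6 days after Saturday is Friday.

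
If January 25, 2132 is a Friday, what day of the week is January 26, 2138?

Sunday

January 25, 2132 → January 25, 2133: 366 days (2132 is a leap year).
January 25, 2133 → January 25, 2134: 365 days.
January 25, 2134 → January 25, 2135: 365 days.
January 25, 2135 → January 25, 2136: 365 days.
January 25, 2136 → January 25, 2137: 366 days (2136 is a leap year).
January 25, 2137 → January 25, 2138: 365 days.
Within January 2138: 26 − 25 = 1 day.
Total: 2193 days.
2193 mod 7 = 2, so 2 days after Friday is Sunday.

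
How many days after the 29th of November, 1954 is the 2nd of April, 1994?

14369

From November 29, 1954 to November 29, 1993: 39 years, of which 10 contain a Feb 29 — 29×365 + 10×366 = 14245 days.
November 1993: 30 − 29 = 1 day remains.
Then December (31), January (31), February 1994 (28), March (31): 31 + 31 + 28 + 31 = 121 days.
April 1–2, 1994: 2 days.
Residual: 124 days.
Total: 14369 days.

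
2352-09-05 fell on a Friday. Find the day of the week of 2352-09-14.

Sunday

Within September 2352: 14 − 5 = 9 days.
9 mod 7 = 2, so 2 days after Friday is Sunday.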